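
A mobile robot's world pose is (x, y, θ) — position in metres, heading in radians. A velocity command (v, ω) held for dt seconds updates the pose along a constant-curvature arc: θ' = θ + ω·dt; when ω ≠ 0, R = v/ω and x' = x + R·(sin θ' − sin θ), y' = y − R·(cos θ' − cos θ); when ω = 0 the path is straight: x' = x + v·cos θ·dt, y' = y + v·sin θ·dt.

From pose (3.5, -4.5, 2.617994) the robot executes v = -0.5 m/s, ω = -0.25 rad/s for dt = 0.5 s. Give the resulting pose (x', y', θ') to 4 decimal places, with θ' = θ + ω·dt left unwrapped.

θ' = 2.6180 + -0.25·0.5 = 2.4930
R = v/ω = -0.5/-0.25 = 2.0000
x' = 3.5 + 2.0000·(sin 2.4930 − sin 2.6180) = 3.7081
y' = -4.5 − 2.0000·(cos 2.4930 − cos 2.6180) = -4.6382

(3.7081, -4.6382, 2.4930)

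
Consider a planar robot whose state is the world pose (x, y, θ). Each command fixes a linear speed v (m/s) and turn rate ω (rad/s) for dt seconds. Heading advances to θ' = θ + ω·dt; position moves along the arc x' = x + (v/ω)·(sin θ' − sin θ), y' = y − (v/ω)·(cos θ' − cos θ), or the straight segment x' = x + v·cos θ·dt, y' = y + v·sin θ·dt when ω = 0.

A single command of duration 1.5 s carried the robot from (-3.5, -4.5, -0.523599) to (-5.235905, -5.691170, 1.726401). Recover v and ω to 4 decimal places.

Δθ = 1.726401 − -0.523599 = 2.250000
ω = Δθ/dt = 2.250000/1.5 = 1.5000
R = Δx/(sin θ' − sin θ) = -1.1667
v = R·ω = -1.1667·1.5000 = -1.7500

v = -1.7500, ω = 1.5000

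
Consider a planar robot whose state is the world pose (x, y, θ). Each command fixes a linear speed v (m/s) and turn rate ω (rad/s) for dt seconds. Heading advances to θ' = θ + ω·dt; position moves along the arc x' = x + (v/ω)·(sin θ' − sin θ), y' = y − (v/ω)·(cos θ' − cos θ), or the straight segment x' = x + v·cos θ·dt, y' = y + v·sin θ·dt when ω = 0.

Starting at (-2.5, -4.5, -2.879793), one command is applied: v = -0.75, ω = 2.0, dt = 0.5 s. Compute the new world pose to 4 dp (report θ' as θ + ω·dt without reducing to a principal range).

θ' = -2.8798 + 2.0·0.5 = -1.8798
R = v/ω = -0.75/2.0 = -0.3750
x' = -2.5 + -0.3750·(sin -1.8798 − sin -2.8798) = -2.2398
y' = -4.5 − -0.3750·(cos -1.8798 − cos -2.8798) = -4.2518

(-2.2398, -4.2518, -1.8798)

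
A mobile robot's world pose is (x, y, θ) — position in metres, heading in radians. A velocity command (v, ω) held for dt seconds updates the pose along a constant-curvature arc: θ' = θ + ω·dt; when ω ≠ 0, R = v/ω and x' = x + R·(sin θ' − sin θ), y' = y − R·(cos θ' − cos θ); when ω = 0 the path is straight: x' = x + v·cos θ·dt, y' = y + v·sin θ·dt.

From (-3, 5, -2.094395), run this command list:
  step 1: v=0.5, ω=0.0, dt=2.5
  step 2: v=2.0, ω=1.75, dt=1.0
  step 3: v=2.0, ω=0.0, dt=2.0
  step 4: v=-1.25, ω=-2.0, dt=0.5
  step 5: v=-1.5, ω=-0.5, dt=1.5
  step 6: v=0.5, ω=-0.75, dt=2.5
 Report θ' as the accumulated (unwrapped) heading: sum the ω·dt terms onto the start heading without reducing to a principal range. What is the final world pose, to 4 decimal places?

(-0.3970, 3.4235, -3.9694)

step 1: θ'=-2.0944 (straight) → pose (-3.6250, 3.9175, -2.0944)
step 2: θ'=-0.3444 (R=1.1429) → pose (-3.0211, 2.2703, -0.3444)
step 3: θ'=-0.3444 (straight) → pose (0.7440, 0.9198, -0.3444)
step 4: θ'=-1.3444 (R=0.6250) → pose (0.3460, 1.3678, -1.3444)
step 5: θ'=-2.0944 (R=3.0000) → pose (0.6713, 3.5412, -2.0944)
step 6: θ'=-3.9694 (R=-0.6667) → pose (-0.3970, 3.4235, -3.9694)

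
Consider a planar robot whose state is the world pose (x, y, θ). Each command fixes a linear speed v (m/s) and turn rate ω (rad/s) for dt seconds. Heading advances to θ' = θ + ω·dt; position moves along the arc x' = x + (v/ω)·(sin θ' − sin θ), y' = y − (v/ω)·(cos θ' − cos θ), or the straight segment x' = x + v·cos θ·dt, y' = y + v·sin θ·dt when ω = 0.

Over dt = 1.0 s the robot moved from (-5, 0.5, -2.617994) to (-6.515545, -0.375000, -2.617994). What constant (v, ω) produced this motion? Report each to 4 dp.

Δθ = -2.617994 − -2.617994 = 0.000000
ω = Δθ/dt = 0.000000/1.0 = 0.0000
ω = 0 → v = (Δx·cos θ + Δy·sin θ)/dt = 1.7500

v = 1.7500, ω = 0.0000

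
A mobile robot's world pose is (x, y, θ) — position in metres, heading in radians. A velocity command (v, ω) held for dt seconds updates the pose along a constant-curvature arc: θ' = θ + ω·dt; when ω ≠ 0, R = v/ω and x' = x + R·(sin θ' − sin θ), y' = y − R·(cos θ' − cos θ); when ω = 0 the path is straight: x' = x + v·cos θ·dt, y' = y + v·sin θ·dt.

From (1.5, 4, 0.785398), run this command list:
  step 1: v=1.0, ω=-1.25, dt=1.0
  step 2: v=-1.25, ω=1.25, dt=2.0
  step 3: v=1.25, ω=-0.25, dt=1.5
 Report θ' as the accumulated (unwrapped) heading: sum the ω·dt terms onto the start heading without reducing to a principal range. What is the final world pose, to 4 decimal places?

(0.5721, 4.6004, 1.6604)

step 1: θ'=-0.4646 (R=-0.8000) → pose (2.4241, 4.1495, -0.4646)
step 2: θ'=2.0354 (R=-1.0000) → pose (1.0821, 2.8074, 2.0354)
step 3: θ'=1.6604 (R=-5.0000) → pose (0.5721, 4.6004, 1.6604)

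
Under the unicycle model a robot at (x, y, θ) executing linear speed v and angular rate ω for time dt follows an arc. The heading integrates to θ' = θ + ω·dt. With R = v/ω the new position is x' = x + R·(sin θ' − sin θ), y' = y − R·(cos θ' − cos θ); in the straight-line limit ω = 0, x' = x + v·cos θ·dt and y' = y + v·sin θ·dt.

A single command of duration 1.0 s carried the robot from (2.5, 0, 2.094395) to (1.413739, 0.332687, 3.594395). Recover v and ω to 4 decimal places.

v = 1.2500, ω = 1.5000

Δθ = 3.594395 − 2.094395 = 1.500000
ω = Δθ/dt = 1.500000/1.0 = 1.5000
R = Δx/(sin θ' − sin θ) = 0.8333
v = R·ω = 0.8333·1.5000 = 1.2500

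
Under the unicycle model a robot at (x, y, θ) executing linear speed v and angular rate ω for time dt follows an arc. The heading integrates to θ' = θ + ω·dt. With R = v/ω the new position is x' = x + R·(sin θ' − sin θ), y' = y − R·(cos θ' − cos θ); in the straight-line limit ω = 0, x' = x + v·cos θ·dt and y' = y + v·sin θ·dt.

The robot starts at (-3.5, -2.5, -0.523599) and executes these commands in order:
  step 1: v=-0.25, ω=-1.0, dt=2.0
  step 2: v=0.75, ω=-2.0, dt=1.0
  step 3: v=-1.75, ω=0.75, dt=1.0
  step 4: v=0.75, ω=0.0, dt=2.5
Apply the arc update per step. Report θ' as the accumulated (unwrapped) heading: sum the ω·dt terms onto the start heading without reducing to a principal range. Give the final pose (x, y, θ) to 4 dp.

step 1: θ'=-2.5236 (R=0.2500) → pose (-3.5199, -2.0797, -2.5236)
step 2: θ'=-4.5236 (R=-0.3750) → pose (-4.1055, -1.8445, -4.5236)
step 3: θ'=-3.7736 (R=-2.3333) → pose (-3.1920, -3.2892, -3.7736)
step 4: θ'=-3.7736 (straight) → pose (-4.7049, -2.1815, -3.7736)

(-4.7049, -2.1815, -3.7736)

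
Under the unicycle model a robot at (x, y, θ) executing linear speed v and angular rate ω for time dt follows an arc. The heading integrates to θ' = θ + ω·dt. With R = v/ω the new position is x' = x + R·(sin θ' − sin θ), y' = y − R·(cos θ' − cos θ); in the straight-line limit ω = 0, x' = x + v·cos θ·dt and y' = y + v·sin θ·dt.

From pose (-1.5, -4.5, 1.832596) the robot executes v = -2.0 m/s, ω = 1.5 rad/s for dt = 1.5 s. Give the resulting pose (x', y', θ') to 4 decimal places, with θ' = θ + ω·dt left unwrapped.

(0.8654, -4.9402, 4.0826)

θ' = 1.8326 + 1.5·1.5 = 4.0826
R = v/ω = -2.0/1.5 = -1.3333
x' = -1.5 + -1.3333·(sin 4.0826 − sin 1.8326) = 0.8654
y' = -4.5 − -1.3333·(cos 4.0826 − cos 1.8326) = -4.9402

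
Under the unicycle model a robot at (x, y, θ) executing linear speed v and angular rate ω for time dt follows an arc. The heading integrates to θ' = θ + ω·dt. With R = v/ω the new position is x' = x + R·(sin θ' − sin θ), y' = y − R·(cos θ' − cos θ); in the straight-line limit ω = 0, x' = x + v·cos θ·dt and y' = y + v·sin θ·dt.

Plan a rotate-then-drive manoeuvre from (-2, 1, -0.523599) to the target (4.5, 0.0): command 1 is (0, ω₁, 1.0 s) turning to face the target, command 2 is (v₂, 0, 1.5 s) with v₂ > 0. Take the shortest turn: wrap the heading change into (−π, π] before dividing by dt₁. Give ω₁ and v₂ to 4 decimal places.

ω₁ = 0.3709, v₂ = 4.3843

heading to target = atan2(0−1, 4.5−-2) = -0.1526
Δθ = wrap(-0.1526 − -0.5236) = 0.3709; ω₁ = Δθ/dt₁ = 0.3709
distance = √((4.5−-2)² + (0−1)²) = 6.5765; v₂ = distance/dt₂ = 4.3843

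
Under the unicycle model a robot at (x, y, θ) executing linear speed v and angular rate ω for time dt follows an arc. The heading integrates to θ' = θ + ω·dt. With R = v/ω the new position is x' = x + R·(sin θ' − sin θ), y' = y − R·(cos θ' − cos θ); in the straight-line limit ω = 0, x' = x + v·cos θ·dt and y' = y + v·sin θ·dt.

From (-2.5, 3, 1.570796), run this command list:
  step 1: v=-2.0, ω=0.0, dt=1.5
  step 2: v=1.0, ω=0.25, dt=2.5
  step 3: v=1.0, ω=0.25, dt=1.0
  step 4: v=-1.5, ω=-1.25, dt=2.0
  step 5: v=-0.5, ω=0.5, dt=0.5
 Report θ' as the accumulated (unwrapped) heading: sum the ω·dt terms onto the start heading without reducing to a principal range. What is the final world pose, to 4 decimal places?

step 1: θ'=1.5708 (straight) → pose (-2.5000, 0.0000, 1.5708)
step 2: θ'=2.1958 (R=4.0000) → pose (-3.2561, 2.3404, 2.1958)
step 3: θ'=2.4458 (R=4.0000) → pose (-3.9360, 3.0702, 2.4458)
step 4: θ'=-0.0542 (R=1.2000) → pose (-4.7702, 0.9509, -0.0542)
step 5: θ'=0.1958 (R=-1.0000) → pose (-5.0189, 0.9332, 0.1958)

(-5.0189, 0.9332, 0.1958)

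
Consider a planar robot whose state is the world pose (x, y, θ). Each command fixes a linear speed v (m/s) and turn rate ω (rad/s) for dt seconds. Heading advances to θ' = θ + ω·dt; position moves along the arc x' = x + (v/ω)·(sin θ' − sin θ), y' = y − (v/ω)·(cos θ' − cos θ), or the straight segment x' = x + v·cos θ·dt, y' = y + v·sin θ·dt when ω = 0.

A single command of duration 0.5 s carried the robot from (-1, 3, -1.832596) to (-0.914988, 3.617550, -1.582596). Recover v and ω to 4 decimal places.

Δθ = -1.582596 − -1.832596 = 0.250000
ω = Δθ/dt = 0.250000/0.5 = 0.5000
R = −Δy/(cos θ' − cos θ) = -2.5000
v = R·ω = -2.5000·0.5000 = -1.2500

v = -1.2500, ω = 0.5000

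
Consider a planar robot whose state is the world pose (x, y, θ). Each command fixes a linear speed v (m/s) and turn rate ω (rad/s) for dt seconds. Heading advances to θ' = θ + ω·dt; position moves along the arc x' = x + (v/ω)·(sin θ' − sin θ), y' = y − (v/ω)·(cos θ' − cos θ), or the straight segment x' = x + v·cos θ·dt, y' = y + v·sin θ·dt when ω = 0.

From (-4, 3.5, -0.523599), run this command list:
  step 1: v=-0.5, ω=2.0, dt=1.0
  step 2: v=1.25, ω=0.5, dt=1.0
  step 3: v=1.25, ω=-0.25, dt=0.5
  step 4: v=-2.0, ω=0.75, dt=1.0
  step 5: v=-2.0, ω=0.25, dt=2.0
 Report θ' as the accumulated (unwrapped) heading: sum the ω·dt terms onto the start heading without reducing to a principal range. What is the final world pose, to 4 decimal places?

step 1: θ'=1.4764 (R=-0.2500) → pose (-4.3739, 3.3071, 1.4764)
step 2: θ'=1.9764 (R=2.5000) → pose (-4.5656, 4.5291, 1.9764)
step 3: θ'=1.8514 (R=-5.0000) → pose (-4.7757, 5.1173, 1.8514)
step 4: θ'=2.6014 (R=-2.6667) → pose (-3.5848, 3.5689, 2.6014)
step 5: θ'=3.1014 (R=-8.0000) → pose (0.2081, 2.4362, 3.1014)

(0.2081, 2.4362, 3.1014)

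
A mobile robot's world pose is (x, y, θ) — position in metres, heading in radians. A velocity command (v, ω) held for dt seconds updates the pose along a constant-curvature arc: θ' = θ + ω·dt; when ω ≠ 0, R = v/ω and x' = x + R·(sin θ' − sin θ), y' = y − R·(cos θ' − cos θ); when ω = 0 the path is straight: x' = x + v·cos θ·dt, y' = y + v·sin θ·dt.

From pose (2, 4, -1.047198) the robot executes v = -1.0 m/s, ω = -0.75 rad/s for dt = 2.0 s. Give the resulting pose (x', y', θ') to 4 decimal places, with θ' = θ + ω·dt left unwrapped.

θ' = -1.0472 + -0.75·2.0 = -2.5472
R = v/ω = -1.0/-0.75 = 1.3333
x' = 2 + 1.3333·(sin -2.5472 − sin -1.0472) = 2.4080
y' = 4 − 1.3333·(cos -2.5472 − cos -1.0472) = 5.7713

(2.4080, 5.7713, -2.5472)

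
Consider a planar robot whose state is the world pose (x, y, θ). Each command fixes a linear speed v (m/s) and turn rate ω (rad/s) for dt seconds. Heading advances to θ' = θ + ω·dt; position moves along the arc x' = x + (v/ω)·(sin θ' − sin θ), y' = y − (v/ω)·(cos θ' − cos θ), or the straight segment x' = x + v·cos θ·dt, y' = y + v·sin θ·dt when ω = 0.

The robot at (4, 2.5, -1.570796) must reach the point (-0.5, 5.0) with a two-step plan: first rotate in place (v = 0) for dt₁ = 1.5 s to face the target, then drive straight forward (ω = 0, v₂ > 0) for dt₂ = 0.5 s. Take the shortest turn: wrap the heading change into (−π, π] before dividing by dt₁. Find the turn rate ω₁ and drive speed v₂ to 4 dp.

heading to target = atan2(5−2.5, -0.5−4) = 2.6345
Δθ = wrap(2.6345 − -1.5708) = -2.0779; ω₁ = Δθ/dt₁ = -1.3853
distance = √((-0.5−4)² + (5−2.5)²) = 5.1478; v₂ = distance/dt₂ = 10.2956

ω₁ = -1.3853, v₂ = 10.2956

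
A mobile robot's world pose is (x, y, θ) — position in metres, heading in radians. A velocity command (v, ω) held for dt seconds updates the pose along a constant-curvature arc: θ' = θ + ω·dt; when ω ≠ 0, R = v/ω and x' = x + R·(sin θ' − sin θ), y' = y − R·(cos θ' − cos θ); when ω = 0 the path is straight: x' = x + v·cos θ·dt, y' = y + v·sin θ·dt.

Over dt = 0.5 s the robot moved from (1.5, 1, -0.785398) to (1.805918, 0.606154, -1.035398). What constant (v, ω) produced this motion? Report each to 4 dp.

v = 1.0000, ω = -0.5000

Δθ = -1.035398 − -0.785398 = -0.250000
ω = Δθ/dt = -0.250000/0.5 = -0.5000
R = −Δy/(cos θ' − cos θ) = -2.0000
v = R·ω = -2.0000·-0.5000 = 1.0000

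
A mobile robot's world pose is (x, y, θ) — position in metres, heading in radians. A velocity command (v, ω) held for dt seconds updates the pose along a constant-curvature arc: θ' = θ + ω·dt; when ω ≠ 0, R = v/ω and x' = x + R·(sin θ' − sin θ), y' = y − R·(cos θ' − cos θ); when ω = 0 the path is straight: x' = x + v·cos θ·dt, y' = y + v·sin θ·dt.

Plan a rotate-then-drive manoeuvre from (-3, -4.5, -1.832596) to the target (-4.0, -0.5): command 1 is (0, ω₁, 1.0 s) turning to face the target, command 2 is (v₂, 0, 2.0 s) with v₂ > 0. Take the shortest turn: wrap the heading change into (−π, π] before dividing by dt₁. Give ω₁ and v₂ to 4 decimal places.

ω₁ = -2.6348, v₂ = 2.0616

heading to target = atan2(-0.5−-4.5, -4−-3) = 1.8158
Δθ = wrap(1.8158 − -1.8326) = -2.6348; ω₁ = Δθ/dt₁ = -2.6348
distance = √((-4−-3)² + (-0.5−-4.5)²) = 4.1231; v₂ = distance/dt₂ = 2.0616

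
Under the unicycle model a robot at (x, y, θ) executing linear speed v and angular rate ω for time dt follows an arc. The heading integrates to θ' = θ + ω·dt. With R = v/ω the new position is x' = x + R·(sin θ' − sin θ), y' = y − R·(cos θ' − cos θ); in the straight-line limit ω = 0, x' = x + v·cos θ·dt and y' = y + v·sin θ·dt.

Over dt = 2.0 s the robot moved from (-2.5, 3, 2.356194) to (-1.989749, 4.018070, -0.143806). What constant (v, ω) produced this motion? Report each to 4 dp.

Δθ = -0.143806 − 2.356194 = -2.500000
ω = Δθ/dt = -2.500000/2.0 = -1.2500
R = −Δy/(cos θ' − cos θ) = -0.6000
v = R·ω = -0.6000·-1.2500 = 0.7500

v = 0.7500, ω = -1.2500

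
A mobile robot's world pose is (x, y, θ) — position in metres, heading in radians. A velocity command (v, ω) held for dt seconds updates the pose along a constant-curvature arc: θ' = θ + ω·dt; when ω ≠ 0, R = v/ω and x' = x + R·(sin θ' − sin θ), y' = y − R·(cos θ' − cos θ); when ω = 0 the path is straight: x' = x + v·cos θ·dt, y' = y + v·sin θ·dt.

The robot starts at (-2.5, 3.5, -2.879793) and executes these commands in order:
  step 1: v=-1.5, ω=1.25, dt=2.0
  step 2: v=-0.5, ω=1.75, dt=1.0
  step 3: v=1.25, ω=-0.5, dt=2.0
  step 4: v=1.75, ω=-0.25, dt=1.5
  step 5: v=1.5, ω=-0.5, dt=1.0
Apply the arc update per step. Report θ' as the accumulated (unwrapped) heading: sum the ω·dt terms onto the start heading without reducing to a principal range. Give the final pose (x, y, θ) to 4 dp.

(2.7964, 7.4977, -0.5048)

step 1: θ'=-0.3798 (R=-1.2000) → pose (-2.3657, 5.7736, -0.3798)
step 2: θ'=1.3702 (R=-0.2857) → pose (-2.7516, 5.5652, 1.3702)
step 3: θ'=0.3702 (R=-2.5000) → pose (-1.2063, 7.3977, 0.3702)
step 4: θ'=-0.0048 (R=-7.0000) → pose (1.3599, 7.8718, -0.0048)
step 5: θ'=-0.5048 (R=-3.0000) → pose (2.7964, 7.4977, -0.5048)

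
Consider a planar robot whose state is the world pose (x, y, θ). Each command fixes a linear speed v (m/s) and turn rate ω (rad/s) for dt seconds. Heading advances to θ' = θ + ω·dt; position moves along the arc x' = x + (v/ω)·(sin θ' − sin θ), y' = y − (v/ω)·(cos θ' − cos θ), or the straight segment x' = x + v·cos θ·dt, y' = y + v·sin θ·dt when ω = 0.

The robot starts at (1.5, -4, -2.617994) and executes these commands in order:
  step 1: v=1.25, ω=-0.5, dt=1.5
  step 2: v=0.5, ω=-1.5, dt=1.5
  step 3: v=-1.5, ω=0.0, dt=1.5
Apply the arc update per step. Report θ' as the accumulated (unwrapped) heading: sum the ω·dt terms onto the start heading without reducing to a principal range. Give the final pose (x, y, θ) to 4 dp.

step 1: θ'=-3.3680 (R=-2.5000) → pose (-0.3112, -4.2711, -3.3680)
step 2: θ'=-5.6180 (R=-0.3333) → pose (-0.4421, -3.6840, -5.6180)
step 3: θ'=-5.6180 (straight) → pose (-2.2124, -5.0728, -5.6180)

(-2.2124, -5.0728, -5.6180)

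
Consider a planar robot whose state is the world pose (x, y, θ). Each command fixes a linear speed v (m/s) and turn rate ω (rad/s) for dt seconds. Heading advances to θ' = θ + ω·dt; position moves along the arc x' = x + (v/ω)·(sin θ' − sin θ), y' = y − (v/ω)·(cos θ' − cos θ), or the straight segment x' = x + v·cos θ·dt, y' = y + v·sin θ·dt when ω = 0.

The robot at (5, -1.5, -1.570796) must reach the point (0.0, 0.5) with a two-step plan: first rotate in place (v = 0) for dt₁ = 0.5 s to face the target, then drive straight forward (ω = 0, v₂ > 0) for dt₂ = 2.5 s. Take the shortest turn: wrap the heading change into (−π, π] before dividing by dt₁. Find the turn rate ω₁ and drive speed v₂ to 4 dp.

heading to target = atan2(0.5−-1.5, 0−5) = 2.7611
Δθ = wrap(2.7611 − -1.5708) = -1.9513; ω₁ = Δθ/dt₁ = -3.9026
distance = √((0−5)² + (0.5−-1.5)²) = 5.3852; v₂ = distance/dt₂ = 2.1541

ω₁ = -3.9026, v₂ = 2.1541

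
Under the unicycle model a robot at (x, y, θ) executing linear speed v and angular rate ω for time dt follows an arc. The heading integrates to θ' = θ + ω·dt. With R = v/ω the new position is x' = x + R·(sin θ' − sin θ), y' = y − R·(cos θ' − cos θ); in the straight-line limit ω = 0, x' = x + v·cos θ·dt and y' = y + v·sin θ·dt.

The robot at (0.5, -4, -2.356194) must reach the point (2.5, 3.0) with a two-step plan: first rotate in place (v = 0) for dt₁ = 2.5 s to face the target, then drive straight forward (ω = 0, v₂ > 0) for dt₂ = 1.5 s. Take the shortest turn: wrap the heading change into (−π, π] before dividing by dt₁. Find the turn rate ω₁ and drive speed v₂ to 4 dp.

ω₁ = -1.0538, v₂ = 4.8534

heading to target = atan2(3−-4, 2.5−0.5) = 1.2925
Δθ = wrap(1.2925 − -2.3562) = -2.6345; ω₁ = Δθ/dt₁ = -1.0538
distance = √((2.5−0.5)² + (3−-4)²) = 7.2801; v₂ = distance/dt₂ = 4.8534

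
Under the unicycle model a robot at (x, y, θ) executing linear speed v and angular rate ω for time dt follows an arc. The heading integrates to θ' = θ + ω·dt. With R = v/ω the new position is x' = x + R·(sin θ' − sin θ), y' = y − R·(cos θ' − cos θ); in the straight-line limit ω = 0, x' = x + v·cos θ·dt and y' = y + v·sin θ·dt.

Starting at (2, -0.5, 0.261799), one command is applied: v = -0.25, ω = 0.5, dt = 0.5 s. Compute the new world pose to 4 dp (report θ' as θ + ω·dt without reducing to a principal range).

θ' = 0.2618 + 0.5·0.5 = 0.5118
R = v/ω = -0.25/0.5 = -0.5000
x' = 2 + -0.5000·(sin 0.5118 − sin 0.2618) = 1.8845
y' = -0.5 − -0.5000·(cos 0.5118 − cos 0.2618) = -0.5470

(1.8845, -0.5470, 0.5118)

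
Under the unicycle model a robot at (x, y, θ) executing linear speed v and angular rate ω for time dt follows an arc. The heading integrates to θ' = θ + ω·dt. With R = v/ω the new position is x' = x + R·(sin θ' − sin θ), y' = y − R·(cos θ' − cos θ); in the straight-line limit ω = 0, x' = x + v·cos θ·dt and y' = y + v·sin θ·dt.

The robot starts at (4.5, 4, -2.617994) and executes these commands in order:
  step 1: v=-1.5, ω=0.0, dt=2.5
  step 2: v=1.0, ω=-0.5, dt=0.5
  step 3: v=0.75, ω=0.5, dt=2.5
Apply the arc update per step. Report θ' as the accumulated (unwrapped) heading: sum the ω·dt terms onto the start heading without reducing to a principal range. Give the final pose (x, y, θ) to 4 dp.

(6.1950, 4.3080, -1.6180)

step 1: θ'=-2.6180 (straight) → pose (7.7476, 5.8750, -2.6180)
step 2: θ'=-2.8680 (R=-2.0000) → pose (7.2880, 5.6814, -2.8680)
step 3: θ'=-1.6180 (R=1.5000) → pose (6.1950, 4.3080, -1.6180)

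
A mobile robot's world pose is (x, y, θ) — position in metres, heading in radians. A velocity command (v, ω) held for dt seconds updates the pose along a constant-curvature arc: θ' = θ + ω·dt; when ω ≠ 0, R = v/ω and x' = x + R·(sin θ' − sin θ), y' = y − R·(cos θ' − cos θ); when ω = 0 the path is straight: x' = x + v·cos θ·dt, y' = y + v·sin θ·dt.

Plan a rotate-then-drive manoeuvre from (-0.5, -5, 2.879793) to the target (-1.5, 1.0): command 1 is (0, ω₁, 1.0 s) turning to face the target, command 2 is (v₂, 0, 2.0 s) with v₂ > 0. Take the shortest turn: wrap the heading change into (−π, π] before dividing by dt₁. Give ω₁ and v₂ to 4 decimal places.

ω₁ = -1.1438, v₂ = 3.0414

heading to target = atan2(1−-5, -1.5−-0.5) = 1.7359
Δθ = wrap(1.7359 − 2.8798) = -1.1438; ω₁ = Δθ/dt₁ = -1.1438
distance = √((-1.5−-0.5)² + (1−-5)²) = 6.0828; v₂ = distance/dt₂ = 3.0414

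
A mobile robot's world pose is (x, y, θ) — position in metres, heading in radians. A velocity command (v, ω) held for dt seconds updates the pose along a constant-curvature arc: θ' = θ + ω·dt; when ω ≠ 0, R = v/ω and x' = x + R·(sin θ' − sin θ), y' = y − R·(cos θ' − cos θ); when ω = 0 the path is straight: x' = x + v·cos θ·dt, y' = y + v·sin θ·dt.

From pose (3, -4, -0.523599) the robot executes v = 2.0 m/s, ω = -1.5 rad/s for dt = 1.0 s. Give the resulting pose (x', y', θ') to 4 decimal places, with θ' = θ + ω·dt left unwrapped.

(3.5323, -5.7380, -2.0236)

θ' = -0.5236 + -1.5·1.0 = -2.0236
R = v/ω = 2.0/-1.5 = -1.3333
x' = 3 + -1.3333·(sin -2.0236 − sin -0.5236) = 3.5323
y' = -4 − -1.3333·(cos -2.0236 − cos -0.5236) = -5.7380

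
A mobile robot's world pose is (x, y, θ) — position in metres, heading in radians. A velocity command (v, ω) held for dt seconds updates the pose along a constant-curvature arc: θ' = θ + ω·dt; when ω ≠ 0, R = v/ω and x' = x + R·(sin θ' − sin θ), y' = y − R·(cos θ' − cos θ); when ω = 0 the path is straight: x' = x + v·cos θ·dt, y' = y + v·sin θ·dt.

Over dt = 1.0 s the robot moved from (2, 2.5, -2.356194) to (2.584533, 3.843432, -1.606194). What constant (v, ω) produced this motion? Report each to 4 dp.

v = -1.5000, ω = 0.7500

Δθ = -1.606194 − -2.356194 = 0.750000
ω = Δθ/dt = 0.750000/1.0 = 0.7500
R = −Δy/(cos θ' − cos θ) = -2.0000
v = R·ω = -2.0000·0.7500 = -1.5000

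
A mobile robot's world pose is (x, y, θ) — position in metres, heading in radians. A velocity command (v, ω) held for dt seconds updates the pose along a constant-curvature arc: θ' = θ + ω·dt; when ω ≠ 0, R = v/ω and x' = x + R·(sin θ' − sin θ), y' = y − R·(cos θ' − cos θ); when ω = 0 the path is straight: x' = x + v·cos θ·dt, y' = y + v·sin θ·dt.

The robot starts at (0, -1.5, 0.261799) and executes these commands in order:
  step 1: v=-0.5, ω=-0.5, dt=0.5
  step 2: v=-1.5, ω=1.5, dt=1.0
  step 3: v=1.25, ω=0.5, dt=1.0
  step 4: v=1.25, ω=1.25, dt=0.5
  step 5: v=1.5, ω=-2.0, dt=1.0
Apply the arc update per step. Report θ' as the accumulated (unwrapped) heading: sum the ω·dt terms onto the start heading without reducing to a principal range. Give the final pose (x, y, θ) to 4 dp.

step 1: θ'=0.0118 (R=1.0000) → pose (-0.2470, -1.5340, 0.0118)
step 2: θ'=1.5118 (R=-1.0000) → pose (-1.2335, -2.4750, 1.5118)
step 3: θ'=2.0118 (R=2.5000) → pose (-1.4683, -1.2604, 2.0118)
step 4: θ'=2.6368 (R=1.0000) → pose (-1.8890, -0.8120, 2.6368)
step 5: θ'=0.6368 (R=-0.7500) → pose (-1.9723, 0.4474, 0.6368)

(-1.9723, 0.4474, 0.6368)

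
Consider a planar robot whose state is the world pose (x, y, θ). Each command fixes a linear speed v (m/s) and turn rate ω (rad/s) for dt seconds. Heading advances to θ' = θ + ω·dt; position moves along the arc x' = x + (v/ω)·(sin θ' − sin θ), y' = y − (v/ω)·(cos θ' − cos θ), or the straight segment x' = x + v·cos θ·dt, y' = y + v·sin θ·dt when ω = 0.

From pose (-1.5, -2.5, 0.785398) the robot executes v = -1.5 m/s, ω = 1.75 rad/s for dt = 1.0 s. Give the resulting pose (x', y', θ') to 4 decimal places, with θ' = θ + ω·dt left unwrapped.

(-1.3823, -3.8105, 2.5354)

θ' = 0.7854 + 1.75·1.0 = 2.5354
R = v/ω = -1.5/1.75 = -0.8571
x' = -1.5 + -0.8571·(sin 2.5354 − sin 0.7854) = -1.3823
y' = -2.5 − -0.8571·(cos 2.5354 − cos 0.7854) = -3.8105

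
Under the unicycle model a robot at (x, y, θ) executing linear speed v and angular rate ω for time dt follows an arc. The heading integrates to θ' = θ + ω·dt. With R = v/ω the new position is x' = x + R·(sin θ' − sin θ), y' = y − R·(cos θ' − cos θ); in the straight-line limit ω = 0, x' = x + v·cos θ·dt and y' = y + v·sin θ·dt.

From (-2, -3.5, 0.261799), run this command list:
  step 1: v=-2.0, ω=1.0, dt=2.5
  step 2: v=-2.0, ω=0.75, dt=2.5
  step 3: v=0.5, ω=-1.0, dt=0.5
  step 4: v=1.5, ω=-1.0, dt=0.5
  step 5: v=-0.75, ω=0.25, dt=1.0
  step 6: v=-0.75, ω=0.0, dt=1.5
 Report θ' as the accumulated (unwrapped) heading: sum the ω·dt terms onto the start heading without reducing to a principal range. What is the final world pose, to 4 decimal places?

(2.2348, -4.5541, 3.8868)

step 1: θ'=2.7618 (R=-2.0000) → pose (-2.2238, -7.2893, 2.7618)
step 2: θ'=4.6368 (R=-2.6667) → pose (1.4238, -5.0141, 4.6368)
step 3: θ'=4.1368 (R=-0.5000) → pose (1.3447, -5.2485, 4.1368)
step 4: θ'=3.6368 (R=-1.5000) → pose (0.7992, -5.7518, 3.6368)
step 5: θ'=3.8868 (R=-3.0000) → pose (1.4079, -5.3170, 3.8868)
step 6: θ'=3.8868 (straight) → pose (2.2348, -4.5541, 3.8868)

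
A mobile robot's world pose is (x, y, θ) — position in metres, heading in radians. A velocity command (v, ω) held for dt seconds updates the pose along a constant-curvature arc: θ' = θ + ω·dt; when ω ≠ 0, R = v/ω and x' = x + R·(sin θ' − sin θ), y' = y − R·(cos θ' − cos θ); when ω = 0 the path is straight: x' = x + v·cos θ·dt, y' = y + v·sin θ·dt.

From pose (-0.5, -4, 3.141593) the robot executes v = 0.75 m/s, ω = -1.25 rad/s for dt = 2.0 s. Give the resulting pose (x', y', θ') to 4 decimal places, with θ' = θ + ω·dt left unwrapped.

(-0.8591, -2.9193, 0.6416)

θ' = 3.1416 + -1.25·2.0 = 0.6416
R = v/ω = 0.75/-1.25 = -0.6000
x' = -0.5 + -0.6000·(sin 0.6416 − sin 3.1416) = -0.8591
y' = -4 − -0.6000·(cos 0.6416 − cos 3.1416) = -2.9193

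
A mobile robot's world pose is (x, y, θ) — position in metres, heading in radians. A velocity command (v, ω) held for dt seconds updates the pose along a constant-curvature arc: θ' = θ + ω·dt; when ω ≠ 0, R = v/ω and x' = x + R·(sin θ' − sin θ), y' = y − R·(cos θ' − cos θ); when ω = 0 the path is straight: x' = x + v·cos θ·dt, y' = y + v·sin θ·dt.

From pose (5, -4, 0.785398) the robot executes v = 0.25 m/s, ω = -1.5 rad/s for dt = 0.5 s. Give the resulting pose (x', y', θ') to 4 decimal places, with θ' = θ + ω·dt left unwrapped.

θ' = 0.7854 + -1.5·0.5 = 0.0354
R = v/ω = 0.25/-1.5 = -0.1667
x' = 5 + -0.1667·(sin 0.0354 − sin 0.7854) = 5.1120
y' = -4 − -0.1667·(cos 0.0354 − cos 0.7854) = -3.9513

(5.1120, -3.9513, 0.0354)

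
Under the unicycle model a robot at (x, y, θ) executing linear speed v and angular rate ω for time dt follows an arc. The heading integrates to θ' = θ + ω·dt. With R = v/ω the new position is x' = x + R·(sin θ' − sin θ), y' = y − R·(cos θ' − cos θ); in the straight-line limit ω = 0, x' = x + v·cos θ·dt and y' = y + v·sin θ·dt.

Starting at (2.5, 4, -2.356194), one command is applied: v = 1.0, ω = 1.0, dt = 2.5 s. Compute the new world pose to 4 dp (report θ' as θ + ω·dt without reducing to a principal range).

(3.3504, 2.3032, 0.1438)

θ' = -2.3562 + 1.0·2.5 = 0.1438
R = v/ω = 1.0/1.0 = 1.0000
x' = 2.5 + 1.0000·(sin 0.1438 − sin -2.3562) = 3.3504
y' = 4 − 1.0000·(cos 0.1438 − cos -2.3562) = 2.3032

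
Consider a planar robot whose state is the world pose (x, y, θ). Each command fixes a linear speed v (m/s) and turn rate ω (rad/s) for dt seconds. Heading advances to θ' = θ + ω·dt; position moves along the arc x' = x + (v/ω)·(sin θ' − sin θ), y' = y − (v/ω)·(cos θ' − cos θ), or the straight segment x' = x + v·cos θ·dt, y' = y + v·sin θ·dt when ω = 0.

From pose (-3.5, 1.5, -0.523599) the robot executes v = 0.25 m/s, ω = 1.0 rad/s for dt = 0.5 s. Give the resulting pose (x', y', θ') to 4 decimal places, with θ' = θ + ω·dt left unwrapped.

θ' = -0.5236 + 1.0·0.5 = -0.0236
R = v/ω = 0.25/1.0 = 0.2500
x' = -3.5 + 0.2500·(sin -0.0236 − sin -0.5236) = -3.3809
y' = 1.5 − 0.2500·(cos -0.0236 − cos -0.5236) = 1.4666

(-3.3809, 1.4666, -0.0236)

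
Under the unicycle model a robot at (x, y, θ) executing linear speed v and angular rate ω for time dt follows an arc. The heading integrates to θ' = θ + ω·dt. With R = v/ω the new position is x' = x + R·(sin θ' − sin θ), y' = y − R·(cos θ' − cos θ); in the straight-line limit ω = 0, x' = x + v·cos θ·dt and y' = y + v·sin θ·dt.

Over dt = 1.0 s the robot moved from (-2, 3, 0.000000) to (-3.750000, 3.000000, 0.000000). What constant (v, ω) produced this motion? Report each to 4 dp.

v = -1.7500, ω = 0.0000

Δθ = 0.000000 − 0.000000 = 0.000000
ω = Δθ/dt = 0.000000/1.0 = 0.0000
ω = 0 → v = (Δx·cos θ + Δy·sin θ)/dt = -1.7500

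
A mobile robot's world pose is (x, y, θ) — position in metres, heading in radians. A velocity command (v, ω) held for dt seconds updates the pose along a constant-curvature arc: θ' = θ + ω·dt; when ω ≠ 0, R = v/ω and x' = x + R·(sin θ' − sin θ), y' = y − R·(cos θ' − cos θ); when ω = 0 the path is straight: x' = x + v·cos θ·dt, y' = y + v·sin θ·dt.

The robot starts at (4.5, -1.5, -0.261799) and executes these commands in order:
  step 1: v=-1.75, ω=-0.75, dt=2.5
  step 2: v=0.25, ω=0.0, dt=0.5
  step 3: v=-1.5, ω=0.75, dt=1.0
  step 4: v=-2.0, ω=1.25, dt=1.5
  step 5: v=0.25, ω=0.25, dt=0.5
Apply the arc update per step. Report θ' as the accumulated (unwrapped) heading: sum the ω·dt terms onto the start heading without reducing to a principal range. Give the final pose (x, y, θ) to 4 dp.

step 1: θ'=-2.1368 (R=2.3333) → pose (3.1345, 2.0051, -2.1368)
step 2: θ'=-2.1368 (straight) → pose (3.0674, 1.8996, -2.1368)
step 3: θ'=-1.3868 (R=-2.0000) → pose (3.3456, 3.3380, -1.3868)
step 4: θ'=0.4882 (R=-1.6000) → pose (1.0221, 4.4584, 0.4882)
step 5: θ'=0.6132 (R=1.0000) → pose (1.1286, 4.5238, 0.6132)

(1.1286, 4.5238, 0.6132)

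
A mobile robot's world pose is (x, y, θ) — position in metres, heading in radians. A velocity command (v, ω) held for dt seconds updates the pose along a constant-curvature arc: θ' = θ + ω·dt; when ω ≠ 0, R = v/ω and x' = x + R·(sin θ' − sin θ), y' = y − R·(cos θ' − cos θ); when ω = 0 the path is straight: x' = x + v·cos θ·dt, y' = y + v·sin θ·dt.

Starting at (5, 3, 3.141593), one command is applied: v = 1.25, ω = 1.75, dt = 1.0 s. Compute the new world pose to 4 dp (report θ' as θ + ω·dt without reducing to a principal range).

θ' = 3.1416 + 1.75·1.0 = 4.8916
R = v/ω = 1.25/1.75 = 0.7143
x' = 5 + 0.7143·(sin 4.8916 − sin 3.1416) = 4.2972
y' = 3 − 0.7143·(cos 4.8916 − cos 3.1416) = 2.1584

(4.2972, 2.1584, 4.8916)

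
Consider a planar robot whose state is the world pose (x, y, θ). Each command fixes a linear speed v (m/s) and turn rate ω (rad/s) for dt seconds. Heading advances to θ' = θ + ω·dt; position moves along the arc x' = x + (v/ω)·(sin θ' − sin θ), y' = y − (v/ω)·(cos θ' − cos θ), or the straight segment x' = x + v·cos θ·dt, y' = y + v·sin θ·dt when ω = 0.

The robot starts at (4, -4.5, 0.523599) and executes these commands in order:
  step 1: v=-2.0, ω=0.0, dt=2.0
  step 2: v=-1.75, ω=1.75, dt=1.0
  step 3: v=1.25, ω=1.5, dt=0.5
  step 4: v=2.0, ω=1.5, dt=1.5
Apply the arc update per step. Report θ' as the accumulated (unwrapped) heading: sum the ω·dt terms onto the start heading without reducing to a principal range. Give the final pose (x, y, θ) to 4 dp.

(-1.5507, -9.7572, 5.2736)

step 1: θ'=0.5236 (straight) → pose (0.5359, -6.5000, 0.5236)
step 2: θ'=2.2736 (R=-1.0000) → pose (0.2729, -8.0124, 2.2736)
step 3: θ'=3.0236 (R=0.8333) → pose (-0.2649, -7.7235, 3.0236)
step 4: θ'=5.2736 (R=1.3333) → pose (-1.5507, -9.7572, 5.2736)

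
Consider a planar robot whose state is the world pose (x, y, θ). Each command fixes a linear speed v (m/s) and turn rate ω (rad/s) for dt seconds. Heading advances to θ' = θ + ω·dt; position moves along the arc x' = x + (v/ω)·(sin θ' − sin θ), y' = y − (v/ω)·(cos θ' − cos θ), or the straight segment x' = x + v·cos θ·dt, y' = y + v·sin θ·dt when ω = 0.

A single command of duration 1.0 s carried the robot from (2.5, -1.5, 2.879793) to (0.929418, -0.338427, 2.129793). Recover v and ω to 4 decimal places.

v = 2.0000, ω = -0.7500

Δθ = 2.129793 − 2.879793 = -0.750000
ω = Δθ/dt = -0.750000/1.0 = -0.7500
R = Δx/(sin θ' − sin θ) = -2.6667
v = R·ω = -2.6667·-0.7500 = 2.0000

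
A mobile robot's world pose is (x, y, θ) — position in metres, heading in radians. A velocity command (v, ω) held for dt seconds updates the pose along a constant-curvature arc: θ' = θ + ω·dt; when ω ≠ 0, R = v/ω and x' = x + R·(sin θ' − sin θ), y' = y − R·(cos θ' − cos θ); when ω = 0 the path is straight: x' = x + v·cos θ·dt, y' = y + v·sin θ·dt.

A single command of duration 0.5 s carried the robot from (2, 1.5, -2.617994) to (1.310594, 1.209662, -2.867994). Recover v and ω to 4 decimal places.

Δθ = -2.867994 − -2.617994 = -0.250000
ω = Δθ/dt = -0.250000/0.5 = -0.5000
R = Δx/(sin θ' − sin θ) = -3.0000
v = R·ω = -3.0000·-0.5000 = 1.5000

v = 1.5000, ω = -0.5000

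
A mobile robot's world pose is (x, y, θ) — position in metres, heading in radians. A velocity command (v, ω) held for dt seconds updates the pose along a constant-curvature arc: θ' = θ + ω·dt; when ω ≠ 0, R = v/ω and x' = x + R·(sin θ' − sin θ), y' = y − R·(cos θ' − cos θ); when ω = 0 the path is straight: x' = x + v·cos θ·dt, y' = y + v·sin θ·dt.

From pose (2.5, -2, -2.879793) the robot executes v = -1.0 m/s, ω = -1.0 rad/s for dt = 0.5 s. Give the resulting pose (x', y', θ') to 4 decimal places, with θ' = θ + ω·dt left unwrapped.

(2.9948, -1.9942, -3.3798)

θ' = -2.8798 + -1.0·0.5 = -3.3798
R = v/ω = -1.0/-1.0 = 1.0000
x' = 2.5 + 1.0000·(sin -3.3798 − sin -2.8798) = 2.9948
y' = -2 − 1.0000·(cos -3.3798 − cos -2.8798) = -1.9942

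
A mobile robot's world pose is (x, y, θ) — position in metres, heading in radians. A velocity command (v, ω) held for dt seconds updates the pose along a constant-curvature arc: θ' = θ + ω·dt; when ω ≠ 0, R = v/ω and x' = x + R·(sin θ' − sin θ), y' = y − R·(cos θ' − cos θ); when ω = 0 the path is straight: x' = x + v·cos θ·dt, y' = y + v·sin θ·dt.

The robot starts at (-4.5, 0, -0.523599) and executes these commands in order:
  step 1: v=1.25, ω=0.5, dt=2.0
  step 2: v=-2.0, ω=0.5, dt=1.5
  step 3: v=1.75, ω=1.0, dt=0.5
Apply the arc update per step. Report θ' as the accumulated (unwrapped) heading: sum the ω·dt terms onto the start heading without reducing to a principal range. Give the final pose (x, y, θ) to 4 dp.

step 1: θ'=0.4764 (R=2.5000) → pose (-2.1035, -0.0566, 0.4764)
step 2: θ'=1.2264 (R=-4.0000) → pose (-4.0343, -2.2607, 1.2264)
step 3: θ'=1.7264 (R=1.7500) → pose (-3.9527, -1.3986, 1.7264)

(-3.9527, -1.3986, 1.7264)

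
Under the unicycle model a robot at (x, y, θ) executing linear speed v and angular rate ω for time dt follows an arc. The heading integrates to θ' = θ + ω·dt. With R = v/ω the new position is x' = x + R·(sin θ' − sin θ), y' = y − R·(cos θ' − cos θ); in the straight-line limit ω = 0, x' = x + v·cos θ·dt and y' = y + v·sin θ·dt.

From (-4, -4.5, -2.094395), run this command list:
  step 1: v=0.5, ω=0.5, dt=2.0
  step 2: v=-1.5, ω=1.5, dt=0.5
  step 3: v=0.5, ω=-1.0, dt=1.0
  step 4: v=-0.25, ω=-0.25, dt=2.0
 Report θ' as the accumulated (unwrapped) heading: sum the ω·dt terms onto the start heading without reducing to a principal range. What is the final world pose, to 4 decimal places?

(-4.2435, -4.8396, -1.8444)

step 1: θ'=-1.0944 (R=1.0000) → pose (-4.0226, -5.4586, -1.0944)
step 2: θ'=-0.3444 (R=-1.0000) → pose (-4.5736, -4.9759, -0.3444)
step 3: θ'=-1.3444 (R=-0.5000) → pose (-4.2552, -5.3343, -1.3444)
step 4: θ'=-1.8444 (R=1.0000) → pose (-4.2435, -4.8396, -1.8444)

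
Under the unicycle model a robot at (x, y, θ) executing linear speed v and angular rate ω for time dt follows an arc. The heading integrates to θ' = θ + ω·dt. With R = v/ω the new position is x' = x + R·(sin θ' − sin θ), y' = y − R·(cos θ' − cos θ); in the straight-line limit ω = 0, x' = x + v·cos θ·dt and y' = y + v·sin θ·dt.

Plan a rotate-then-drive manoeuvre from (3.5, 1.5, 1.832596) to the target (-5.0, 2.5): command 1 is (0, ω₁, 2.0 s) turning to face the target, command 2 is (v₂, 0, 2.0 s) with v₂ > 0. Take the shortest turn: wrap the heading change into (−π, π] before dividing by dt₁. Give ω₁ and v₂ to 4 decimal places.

heading to target = atan2(2.5−1.5, -5−3.5) = 3.0245
Δθ = wrap(3.0245 − 1.8326) = 1.1919; ω₁ = Δθ/dt₁ = 0.5959
distance = √((-5−3.5)² + (2.5−1.5)²) = 8.5586; v₂ = distance/dt₂ = 4.2793

ω₁ = 0.5959, v₂ = 4.2793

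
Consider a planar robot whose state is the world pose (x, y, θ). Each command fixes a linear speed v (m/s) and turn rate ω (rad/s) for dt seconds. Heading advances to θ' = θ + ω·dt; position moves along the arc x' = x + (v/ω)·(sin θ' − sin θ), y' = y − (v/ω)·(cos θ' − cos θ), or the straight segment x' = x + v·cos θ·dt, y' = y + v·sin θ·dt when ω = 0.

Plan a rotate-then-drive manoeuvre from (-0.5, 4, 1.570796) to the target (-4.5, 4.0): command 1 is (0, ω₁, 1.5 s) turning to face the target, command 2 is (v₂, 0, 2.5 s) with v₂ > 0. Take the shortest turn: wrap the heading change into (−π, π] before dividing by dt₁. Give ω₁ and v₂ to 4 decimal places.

ω₁ = 1.0472, v₂ = 1.6000

heading to target = atan2(4−4, -4.5−-0.5) = 3.1416
Δθ = wrap(3.1416 − 1.5708) = 1.5708; ω₁ = Δθ/dt₁ = 1.0472
distance = √((-4.5−-0.5)² + (4−4)²) = 4.0000; v₂ = distance/dt₂ = 1.6000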